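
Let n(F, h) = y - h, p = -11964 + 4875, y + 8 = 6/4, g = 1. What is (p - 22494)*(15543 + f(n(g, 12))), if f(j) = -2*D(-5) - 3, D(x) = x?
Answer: -460015650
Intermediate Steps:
y = -13/2 (y = -8 + 6/4 = -8 + 6*(¼) = -8 + 3/2 = -13/2 ≈ -6.5000)
p = -7089
n(F, h) = -13/2 - h
f(j) = 7 (f(j) = -2*(-5) - 3 = 10 - 3 = 7)
(p - 22494)*(15543 + f(n(g, 12))) = (-7089 - 22494)*(15543 + 7) = -29583*15550 = -460015650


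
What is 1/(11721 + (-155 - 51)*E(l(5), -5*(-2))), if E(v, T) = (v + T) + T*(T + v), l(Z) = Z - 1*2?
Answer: -1/17737 ≈ -5.6379e-5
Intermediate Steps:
l(Z) = -2 + Z (l(Z) = Z - 2 = -2 + Z)
E(v, T) = T + v + T*(T + v) (E(v, T) = (T + v) + T*(T + v) = T + v + T*(T + v))
1/(11721 + (-155 - 51)*E(l(5), -5*(-2))) = 1/(11721 + (-155 - 51)*(-5*(-2) + (-2 + 5) + (-5*(-2))² + (-5*(-2))*(-2 + 5))) = 1/(11721 - 206*(10 + 3 + 10² + 10*3)) = 1/(11721 - 206*(10 + 3 + 100 + 30)) = 1/(11721 - 206*143) = 1/(11721 - 29458) = 1/(-17737) = -1/17737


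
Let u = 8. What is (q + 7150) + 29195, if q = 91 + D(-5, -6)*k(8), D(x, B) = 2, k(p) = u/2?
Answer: 36444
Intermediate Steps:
k(p) = 4 (k(p) = 8/2 = 8*(½) = 4)
q = 99 (q = 91 + 2*4 = 91 + 8 = 99)
(q + 7150) + 29195 = (99 + 7150) + 29195 = 7249 + 29195 = 36444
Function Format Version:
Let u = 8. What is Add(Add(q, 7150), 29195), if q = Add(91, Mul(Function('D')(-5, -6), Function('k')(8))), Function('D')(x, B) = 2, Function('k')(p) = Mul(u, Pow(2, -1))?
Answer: 36444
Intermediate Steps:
Function('k')(p) = 4 (Function('k')(p) = Mul(8, Pow(2, -1)) = Mul(8, Rational(1, 2)) = 4)
q = 99 (q = Add(91, Mul(2, 4)) = Add(91, 8) = 99)
Add(Add(q, 7150), 29195) = Add(Add(99, 7150), 29195) = Add(7249, 29195) = 36444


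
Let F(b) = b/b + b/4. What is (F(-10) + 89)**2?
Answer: 30625/4 ≈ 7656.3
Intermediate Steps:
F(b) = 1 + b/4 (F(b) = 1 + b*(1/4) = 1 + b/4)
(F(-10) + 89)**2 = ((1 + (1/4)*(-10)) + 89)**2 = ((1 - 5/2) + 89)**2 = (-3/2 + 89)**2 = (175/2)**2 = 30625/4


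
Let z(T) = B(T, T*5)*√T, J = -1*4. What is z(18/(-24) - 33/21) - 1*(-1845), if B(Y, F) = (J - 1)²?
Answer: 1845 + 25*I*√455/14 ≈ 1845.0 + 38.091*I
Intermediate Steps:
J = -4
B(Y, F) = 25 (B(Y, F) = (-4 - 1)² = (-5)² = 25)
z(T) = 25*√T
z(18/(-24) - 33/21) - 1*(-1845) = 25*√(18/(-24) - 33/21) - 1*(-1845) = 25*√(18*(-1/24) - 33*1/21) + 1845 = 25*√(-¾ - 11/7) + 1845 = 25*√(-65/28) + 1845 = 25*(I*√455/14) + 1845 = 25*I*√455/14 + 1845 = 1845 + 25*I*√455/14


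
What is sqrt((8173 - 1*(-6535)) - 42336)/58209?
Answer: 2*I*sqrt(6907)/58209 ≈ 0.0028555*I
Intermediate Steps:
sqrt((8173 - 1*(-6535)) - 42336)/58209 = sqrt((8173 + 6535) - 42336)*(1/58209) = sqrt(14708 - 42336)*(1/58209) = sqrt(-27628)*(1/58209) = (2*I*sqrt(6907))*(1/58209) = 2*I*sqrt(6907)/58209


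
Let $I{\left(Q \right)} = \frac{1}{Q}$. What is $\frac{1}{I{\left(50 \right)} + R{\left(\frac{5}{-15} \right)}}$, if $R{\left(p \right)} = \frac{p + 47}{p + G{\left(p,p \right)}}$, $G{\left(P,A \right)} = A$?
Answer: $- \frac{50}{3499} \approx -0.01429$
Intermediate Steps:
$R{\left(p \right)} = \frac{47 + p}{2 p}$ ($R{\left(p \right)} = \frac{p + 47}{p + p} = \frac{47 + p}{2 p}$)
$\frac{1}{I{\left(50 \right)} + R{\left(\frac{5}{-15} \right)}} = \frac{1}{\frac{1}{50} + \frac{47 + \frac{5}{-15}}{2 \frac{5}{-15}}} = \frac{1}{\frac{1}{50} + \frac{47 + 5 \left(- \frac{1}{15}\right)}{2 \cdot 5 \left(- \frac{1}{15}\right)}} = \frac{1}{\frac{1}{50} + \frac{47 - \frac{1}{3}}{2 \left(- \frac{1}{3}\right)}} = \frac{1}{\frac{1}{50} + \frac{1}{2} \left(-3\right) \frac{140}{3}} = \frac{1}{\frac{1}{50} - 70} = \frac{1}{- \frac{3499}{50}} = - \frac{50}{3499}$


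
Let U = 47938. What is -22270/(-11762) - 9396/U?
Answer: 239265877/140961689 ≈ 1.6974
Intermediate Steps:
-22270/(-11762) - 9396/U = -22270/(-11762) - 9396/47938 = -22270*(-1/11762) - 9396*1/47938 = 11135/5881 - 4698/23969 = 239265877/140961689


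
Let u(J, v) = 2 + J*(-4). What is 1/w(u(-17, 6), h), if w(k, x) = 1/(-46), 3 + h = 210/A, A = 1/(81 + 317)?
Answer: -46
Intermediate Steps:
A = 1/398 ≈ 0.0025126
u(J, v) = 2 - 4*J
h = 83577 (h = -3 + 210/(1/398) = -3 + 210*398 = -3 + 83580 = 83577)
w(k, x) = -1/46
1/w(u(-17, 6), h) = 1/(-1/46) = -46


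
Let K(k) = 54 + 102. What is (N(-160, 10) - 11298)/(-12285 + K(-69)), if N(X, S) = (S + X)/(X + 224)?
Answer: 120537/129376 ≈ 0.93168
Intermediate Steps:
K(k) = 156
N(X, S) = (S + X)/(224 + X)
(N(-160, 10) - 11298)/(-12285 + K(-69)) = ((10 - 160)/(224 - 160) - 11298)/(-12285 + 156) = (-150/64 - 11298)/(-12129) = ((1/64)*(-150) - 11298)*(-1/12129) = (-75/32 - 11298)*(-1/12129) = -361611/32*(-1/12129) = 120537/129376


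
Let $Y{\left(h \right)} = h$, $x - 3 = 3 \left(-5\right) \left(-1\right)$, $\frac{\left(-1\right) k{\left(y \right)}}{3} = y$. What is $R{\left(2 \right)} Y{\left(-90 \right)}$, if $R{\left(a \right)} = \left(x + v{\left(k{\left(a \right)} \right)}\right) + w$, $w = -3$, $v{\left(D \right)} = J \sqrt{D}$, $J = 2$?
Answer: $-1350 - 180 i \sqrt{6} \approx -1350.0 - 440.91 i$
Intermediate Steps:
$k{\left(y \right)} = - 3 y$
$x = 18$ ($x = 3 + 3 \left(-5\right) \left(-1\right) = 3 - -15 = 3 + 15 = 18$)
$v{\left(D \right)} = 2 \sqrt{D}$
$R{\left(a \right)} = 15 + 2 \sqrt{3} \sqrt{- a}$ ($R{\left(a \right)} = \left(18 + 2 \sqrt{- 3 a}\right) - 3 = \left(18 + 2 \sqrt{3} \sqrt{- a}\right) - 3 = 15 + 2 \sqrt{3} \sqrt{- a}$)
$R{\left(2 \right)} Y{\left(-90 \right)} = \left(15 + 2 \sqrt{3} \sqrt{\left(-1\right) 2}\right) \left(-90\right) = \left(15 + 2 \sqrt{3} \sqrt{-2}\right) \left(-90\right) = \left(15 + 2 \sqrt{3} i \sqrt{2}\right) \left(-90\right) = \left(15 + 2 i \sqrt{6}\right) \left(-90\right) = -1350 - 180 i \sqrt{6}$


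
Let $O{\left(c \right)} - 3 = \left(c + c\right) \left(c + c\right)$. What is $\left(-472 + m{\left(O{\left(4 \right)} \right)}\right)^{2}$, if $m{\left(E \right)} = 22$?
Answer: $202500$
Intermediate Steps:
$O{\left(c \right)} = 3 + 4 c^{2}$ ($O{\left(c \right)} = 3 + \left(c + c\right) \left(c + c\right) = 3 + 2 c 2 c = 3 + 4 c^{2}$)
$\left(-472 + m{\left(O{\left(4 \right)} \right)}\right)^{2} = \left(-472 + 22\right)^{2} = \left(-450\right)^{2} = 202500$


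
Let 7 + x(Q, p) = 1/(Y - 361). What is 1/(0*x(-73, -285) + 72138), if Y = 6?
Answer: 1/72138 ≈ 1.3862e-5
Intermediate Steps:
x(Q, p) = -2486/355 (x(Q, p) = -7 + 1/(6 - 361) = -7 + 1/(-355) = -7 - 1/355 = -2486/355)
1/(0*x(-73, -285) + 72138) = 1/(0*(-2486/355) + 72138) = 1/(0 + 72138) = 1/72138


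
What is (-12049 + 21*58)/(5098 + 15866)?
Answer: -10831/20964 ≈ -0.51665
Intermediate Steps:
(-12049 + 21*58)/(5098 + 15866) = (-12049 + 1218)/20964 = -10831*1/20964 = -10831/20964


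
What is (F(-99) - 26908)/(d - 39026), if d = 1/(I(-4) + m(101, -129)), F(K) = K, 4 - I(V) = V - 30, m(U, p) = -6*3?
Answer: 540140/780519 ≈ 0.69203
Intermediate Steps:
m(U, p) = -18
I(V) = 34 - V (I(V) = 4 - (V - 30) = 4 - (-30 + V) = 4 + (30 - V) = 34 - V)
d = 1/20 (d = 1/((34 - 1*(-4)) - 18) = 1/((34 + 4) - 18) = 1/(38 - 18) = 1/20 ≈ 0.050000)
(F(-99) - 26908)/(d - 39026) = (-99 - 26908)/(1/20 - 39026) = -27007/(-780519/20) = -27007*(-20/780519) = 540140/780519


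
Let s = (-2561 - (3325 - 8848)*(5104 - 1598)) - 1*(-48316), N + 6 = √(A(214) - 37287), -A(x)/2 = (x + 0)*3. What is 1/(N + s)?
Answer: 19409387/376724303754340 - I*√38571/376724303754340 ≈ 5.1521e-8 - 5.2132e-13*I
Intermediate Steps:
A(x) = -6*x (A(x) = -2*(x + 0)*3 = -2*x*3 = -6*x)
N = -6 + I*√38571 (N = -6 + √(-6*214 - 37287) = -6 + √(-1284 - 37287) = -6 + √(-38571) = -6 + I*√38571 ≈ -6.0 + 196.4*I)
s = 19409393 (s = (-2561 - (-5523)*3506) + 48316 = (-2561 - 1*(-19363638)) + 48316 = (-2561 + 19363638) + 48316 = 19361077 + 48316 = 19409393)
1/(N + s) = 1/((-6 + I*√38571) + 19409393) = 1/(19409387 + I*√38571)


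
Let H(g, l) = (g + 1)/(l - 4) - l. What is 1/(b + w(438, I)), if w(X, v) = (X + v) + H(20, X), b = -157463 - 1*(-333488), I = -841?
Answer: 62/10861411 ≈ 5.7083e-6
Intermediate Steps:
b = 176025 (b = -157463 + 333488 = 176025)
H(g, l) = -l + (1 + g)/(-4 + l) (H(g, l) = (1 + g)/(-4 + l) - l = -l + (1 + g)/(-4 + l))
w(X, v) = X + v + (21 - X² + 4*X)/(-4 + X) (w(X, v) = (X + v) + (1 + 20 - X² + 4*X)/(-4 + X) = (X + v) + (21 - X² + 4*X)/(-4 + X) = X + v + (21 - X² + 4*X)/(-4 + X))
1/(b + w(438, I)) = 1/(176025 + (21 - 4*(-841) + 438*(-841))/(-4 + 438)) = 1/(176025 + (21 + 3364 - 368358)/434) = 1/(176025 + (1/434)*(-364973)) = 1/(176025 - 52139/62) = 1/(10861411/62) = 62/10861411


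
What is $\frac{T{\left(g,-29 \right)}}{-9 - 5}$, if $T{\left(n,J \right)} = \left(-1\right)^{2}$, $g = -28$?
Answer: $- \frac{1}{14} \approx -0.071429$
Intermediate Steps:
$T{\left(n,J \right)} = 1$
$\frac{T{\left(g,-29 \right)}}{-9 - 5} = 1 \frac{1}{-9 - 5} = 1 \frac{1}{-14} = 1 \left(- \frac{1}{14}\right) = - \frac{1}{14}$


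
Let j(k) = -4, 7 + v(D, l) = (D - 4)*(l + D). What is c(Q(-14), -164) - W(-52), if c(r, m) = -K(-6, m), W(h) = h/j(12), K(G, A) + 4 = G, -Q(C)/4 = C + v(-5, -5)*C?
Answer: -3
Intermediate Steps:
v(D, l) = -7 + (-4 + D)*(D + l) (v(D, l) = -7 + (D - 4)*(l + D) = -7 + (-4 + D)*(D + l))
Q(C) = -336*C (Q(C) = -4*(C + (-7 + (-5)² - 4*(-5) - 4*(-5) - 5*(-5))*C) = -4*(C + (-7 + 25 + 20 + 20 + 25)*C) = -4*(C + 83*C) = -336*C)
K(G, A) = -4 + G
W(h) = -h/4 (W(h) = h/(-4) = h*(-¼) = -h/4)
c(r, m) = 10 (c(r, m) = -(-4 - 6) = -1*(-10) = 10)
c(Q(-14), -164) - W(-52) = 10 - (-1)*(-52)/4 = 10 - 1*13 = 10 - 13 = -3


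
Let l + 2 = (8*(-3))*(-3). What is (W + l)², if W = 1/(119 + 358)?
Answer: 1114958881/227529 ≈ 4900.3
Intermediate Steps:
W = 1/477 ≈ 0.0020964
l = 70 (l = -2 + (8*(-3))*(-3) = -2 - 24*(-3) = -2 + 72 = 70)
(W + l)² = (1/477 + 70)² = (33391/477)² = 1114958881/227529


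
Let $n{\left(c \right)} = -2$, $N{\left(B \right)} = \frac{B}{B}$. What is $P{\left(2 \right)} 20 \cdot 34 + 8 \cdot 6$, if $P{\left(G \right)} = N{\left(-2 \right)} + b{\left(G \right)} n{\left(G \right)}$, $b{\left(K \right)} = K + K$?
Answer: $-4712$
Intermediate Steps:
$N{\left(B \right)} = 1$
$b{\left(K \right)} = 2 K$
$P{\left(G \right)} = 1 - 4 G$ ($P{\left(G \right)} = 1 + 2 G \left(-2\right) = 1 - 4 G$)
$P{\left(2 \right)} 20 \cdot 34 + 8 \cdot 6 = \left(1 - 8\right) 20 \cdot 34 + 8 \cdot 6 = \left(1 - 8\right) 20 \cdot 34 + 48 = \left(-7\right) 20 \cdot 34 + 48 = \left(-140\right) 34 + 48 = -4760 + 48 = -4712$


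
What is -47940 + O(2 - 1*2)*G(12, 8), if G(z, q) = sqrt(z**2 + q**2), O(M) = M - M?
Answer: -47940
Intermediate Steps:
O(M) = 0
G(z, q) = sqrt(q**2 + z**2)
-47940 + O(2 - 1*2)*G(12, 8) = -47940 + 0*sqrt(8**2 + 12**2) = -47940 + 0*sqrt(64 + 144) = -47940 + 0*sqrt(208) = -47940 + 0*(4*sqrt(13)) = -47940 + 0 = -47940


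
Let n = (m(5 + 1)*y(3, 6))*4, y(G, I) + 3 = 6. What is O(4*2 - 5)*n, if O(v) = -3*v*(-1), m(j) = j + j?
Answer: 1296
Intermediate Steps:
y(G, I) = 3 (y(G, I) = -3 + 6 = 3)
m(j) = 2*j
n = 144 (n = ((2*(5 + 1))*3)*4 = ((2*6)*3)*4 = (12*3)*4 = 36*4 = 144)
O(v) = 3*v
O(4*2 - 5)*n = (3*(4*2 - 5))*144 = (3*(8 - 5))*144 = (3*3)*144 = 9*144 = 1296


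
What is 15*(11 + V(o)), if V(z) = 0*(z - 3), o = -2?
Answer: 165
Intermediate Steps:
V(z) = 0 (V(z) = 0*(-3 + z) = 0)
15*(11 + V(o)) = 15*(11 + 0) = 15*11 = 165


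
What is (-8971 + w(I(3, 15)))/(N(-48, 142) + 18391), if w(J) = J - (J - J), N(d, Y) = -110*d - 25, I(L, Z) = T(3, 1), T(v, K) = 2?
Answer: -8969/23646 ≈ -0.37930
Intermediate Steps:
I(L, Z) = 2
N(d, Y) = -25 - 110*d
w(J) = J (w(J) = J - 1*0 = J + 0 = J)
(-8971 + w(I(3, 15)))/(N(-48, 142) + 18391) = (-8971 + 2)/((-25 - 110*(-48)) + 18391) = -8969/((-25 + 5280) + 18391) = -8969/(5255 + 18391) = -8969/23646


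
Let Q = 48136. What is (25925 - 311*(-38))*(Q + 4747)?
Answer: 1995963069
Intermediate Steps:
(25925 - 311*(-38))*(Q + 4747) = (25925 - 311*(-38))*(48136 + 4747) = (25925 + 11818)*52883 = 37743*52883 = 1995963069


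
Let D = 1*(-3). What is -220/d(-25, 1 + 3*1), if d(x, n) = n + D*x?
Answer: -220/79 ≈ -2.7848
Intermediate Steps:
D = -3
d(x, n) = n - 3*x
-220/d(-25, 1 + 3*1) = -220/((1 + 3*1) - 3*(-25)) = -220/((1 + 3) + 75) = -220/(4 + 75) = -220/79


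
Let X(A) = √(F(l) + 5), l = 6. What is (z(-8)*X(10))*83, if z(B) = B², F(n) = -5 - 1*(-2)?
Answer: 5312*√2 ≈ 7512.3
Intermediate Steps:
F(n) = -3 (F(n) = -5 + 2 = -3)
X(A) = √2 (X(A) = √(-3 + 5) = √2)
(z(-8)*X(10))*83 = ((-8)²*√2)*83 = (64*√2)*83 = 5312*√2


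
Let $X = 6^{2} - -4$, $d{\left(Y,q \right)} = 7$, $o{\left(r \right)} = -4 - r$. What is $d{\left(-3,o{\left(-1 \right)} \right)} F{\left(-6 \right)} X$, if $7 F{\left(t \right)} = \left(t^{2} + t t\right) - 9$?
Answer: $2520$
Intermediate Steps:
$F{\left(t \right)} = - \frac{9}{7} + \frac{2 t^{2}}{7}$ ($F{\left(t \right)} = \frac{\left(t^{2} + t t\right) - 9}{7} = \frac{\left(t^{2} + t^{2}\right) - 9}{7} = \frac{2 t^{2} - 9}{7} = \frac{-9 + 2 t^{2}}{7} = - \frac{9}{7} + \frac{2 t^{2}}{7}$)
$X = 40$ ($X = 36 + 4 = 40$)
$d{\left(-3,o{\left(-1 \right)} \right)} F{\left(-6 \right)} X = 7 \left(- \frac{9}{7} + \frac{2 \left(-6\right)^{2}}{7}\right) 40 = 7 \left(- \frac{9}{7} + \frac{2}{7} \cdot 36\right) 40 = 7 \left(- \frac{9}{7} + \frac{72}{7}\right) 40 = 7 \cdot 9 \cdot 40 = 63 \cdot 40 = 2520$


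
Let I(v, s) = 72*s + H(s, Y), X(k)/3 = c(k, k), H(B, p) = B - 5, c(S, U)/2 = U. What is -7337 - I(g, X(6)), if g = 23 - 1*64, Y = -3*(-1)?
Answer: -9960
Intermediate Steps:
c(S, U) = 2*U
Y = 3
H(B, p) = -5 + B
X(k) = 6*k (X(k) = 3*(2*k) = 6*k)
g = -41 (g = 23 - 64 = -41)
I(v, s) = -5 + 73*s (I(v, s) = 72*s + (-5 + s) = -5 + 73*s)
-7337 - I(g, X(6)) = -7337 - (-5 + 73*(6*6)) = -7337 - (-5 + 73*36) = -7337 - (-5 + 2628) = -7337 - 1*2623 = -7337 - 2623 = -9960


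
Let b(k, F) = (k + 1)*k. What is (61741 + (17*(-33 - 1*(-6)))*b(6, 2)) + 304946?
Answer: 347409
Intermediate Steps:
b(k, F) = k*(1 + k) (b(k, F) = (1 + k)*k = k*(1 + k))
(61741 + (17*(-33 - 1*(-6)))*b(6, 2)) + 304946 = (61741 + (17*(-33 - 1*(-6)))*(6*(1 + 6))) + 304946 = (61741 + (17*(-33 + 6))*(6*7)) + 304946 = (61741 + (17*(-27))*42) + 304946 = (61741 - 459*42) + 304946 = (61741 - 19278) + 304946 = 42463 + 304946 = 347409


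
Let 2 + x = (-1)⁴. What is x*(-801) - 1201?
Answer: -400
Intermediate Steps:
x = -1 (x = -2 + (-1)⁴ = -2 + 1 = -1)
x*(-801) - 1201 = -1*(-801) - 1201 = 801 - 1201 = -400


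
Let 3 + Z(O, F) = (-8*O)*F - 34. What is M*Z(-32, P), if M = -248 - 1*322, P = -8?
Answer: 1188450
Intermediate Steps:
Z(O, F) = -37 - 8*F*O (Z(O, F) = -3 + ((-8*O)*F - 34) = -3 + (-8*F*O - 34) = -3 + (-34 - 8*F*O) = -37 - 8*F*O)
M = -570 (M = -248 - 322 = -570)
M*Z(-32, P) = -570*(-37 - 8*(-8)*(-32)) = -570*(-37 - 2048) = -570*(-2085) = 1188450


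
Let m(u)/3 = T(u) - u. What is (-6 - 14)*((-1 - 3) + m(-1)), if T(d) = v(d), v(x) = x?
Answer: 80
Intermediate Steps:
T(d) = d
m(u) = 0 (m(u) = 3*(u - u) = 3*0 = 0)
(-6 - 14)*((-1 - 3) + m(-1)) = (-6 - 14)*((-1 - 3) + 0) = -20*(-4 + 0) = -20*(-4) = 80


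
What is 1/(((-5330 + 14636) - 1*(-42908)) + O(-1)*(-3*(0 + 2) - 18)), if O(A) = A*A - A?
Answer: 1/52166 ≈ 1.9170e-5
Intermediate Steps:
O(A) = A² - A
1/(((-5330 + 14636) - 1*(-42908)) + O(-1)*(-3*(0 + 2) - 18)) = 1/(((-5330 + 14636) - 1*(-42908)) + (-(-1 - 1))*(-3*(0 + 2) - 18)) = 1/((9306 + 42908) + (-1*(-2))*(-3*2 - 18)) = 1/(52214 + 2*(-6 - 18)) = 1/(52214 + 2*(-24)) = 1/(52214 - 48) = 1/52166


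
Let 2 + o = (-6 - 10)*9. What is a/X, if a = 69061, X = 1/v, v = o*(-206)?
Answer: 2077078636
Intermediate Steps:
o = -146 (o = -2 + (-6 - 10)*9 = -2 - 16*9 = -2 - 144 = -146)
v = 30076 (v = -146*(-206) = 30076)
X = 1/30076 ≈ 3.3249e-5
a/X = 69061/(1/30076) = 69061*30076 = 2077078636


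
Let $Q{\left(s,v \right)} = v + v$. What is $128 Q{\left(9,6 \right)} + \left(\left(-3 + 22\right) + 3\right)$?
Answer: $1558$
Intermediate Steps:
$Q{\left(s,v \right)} = 2 v$
$128 Q{\left(9,6 \right)} + \left(\left(-3 + 22\right) + 3\right) = 128 \cdot 2 \cdot 6 + \left(\left(-3 + 22\right) + 3\right) = 128 \cdot 12 + \left(19 + 3\right) = 1536 + 22 = 1558$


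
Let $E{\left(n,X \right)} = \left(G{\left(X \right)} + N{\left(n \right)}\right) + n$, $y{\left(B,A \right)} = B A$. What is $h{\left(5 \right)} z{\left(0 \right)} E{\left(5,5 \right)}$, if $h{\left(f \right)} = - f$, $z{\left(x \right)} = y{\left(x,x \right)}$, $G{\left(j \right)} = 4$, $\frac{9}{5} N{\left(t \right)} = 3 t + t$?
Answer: $0$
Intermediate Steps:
$y{\left(B,A \right)} = A B$
$N{\left(t \right)} = \frac{20 t}{9}$ ($N{\left(t \right)} = \frac{5 \left(3 t + t\right)}{9} = \frac{5 \cdot 4 t}{9} = \frac{20 t}{9}$)
$z{\left(x \right)} = x^{2}$ ($z{\left(x \right)} = x x = x^{2}$)
$E{\left(n,X \right)} = 4 + \frac{29 n}{9}$ ($E{\left(n,X \right)} = \left(4 + \frac{20 n}{9}\right) + n = 4 + \frac{29 n}{9}$)
$h{\left(5 \right)} z{\left(0 \right)} E{\left(5,5 \right)} = \left(-1\right) 5 \cdot 0^{2} \left(4 + \frac{29}{9} \cdot 5\right) = \left(-5\right) 0 \left(4 + \frac{145}{9}\right) = 0 \cdot \frac{181}{9} = 0$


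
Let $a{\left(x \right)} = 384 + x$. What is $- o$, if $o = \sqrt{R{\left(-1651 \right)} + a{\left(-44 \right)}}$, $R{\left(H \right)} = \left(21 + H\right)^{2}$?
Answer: $- 2 \sqrt{664310} \approx -1630.1$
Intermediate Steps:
$o = 2 \sqrt{664310}$ ($o = \sqrt{\left(21 - 1651\right)^{2} + \left(384 - 44\right)} = \sqrt{\left(-1630\right)^{2} + 340} = \sqrt{2656900 + 340} = \sqrt{2657240} = 2 \sqrt{664310} \approx 1630.1$)
$- o = - 2 \sqrt{664310}$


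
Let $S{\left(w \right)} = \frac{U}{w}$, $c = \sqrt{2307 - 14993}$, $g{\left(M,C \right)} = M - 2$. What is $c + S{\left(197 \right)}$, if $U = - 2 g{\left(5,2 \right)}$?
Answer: $- \frac{6}{197} + i \sqrt{12686} \approx -0.030457 + 112.63 i$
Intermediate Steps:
$g{\left(M,C \right)} = -2 + M$
$U = -6$ ($U = - 2 \left(-2 + 5\right) = \left(-2\right) 3 = -6$)
$c = i \sqrt{12686}$ ($c = \sqrt{-12686} = i \sqrt{12686} \approx 112.63 i$)
$S{\left(w \right)} = - \frac{6}{w}$
$c + S{\left(197 \right)} = i \sqrt{12686} - \frac{6}{197} = - \frac{6}{197} + i \sqrt{12686}$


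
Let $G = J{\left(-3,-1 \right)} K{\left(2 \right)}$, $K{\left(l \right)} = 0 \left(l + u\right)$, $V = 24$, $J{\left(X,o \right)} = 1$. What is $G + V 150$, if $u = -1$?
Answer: $3600$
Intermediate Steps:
$K{\left(l \right)} = 0$ ($K{\left(l \right)} = 0 \left(l - 1\right) = 0 \left(-1 + l\right) = 0$)
$G = 0$ ($G = 1 \cdot 0 = 0$)
$G + V 150 = 0 + 24 \cdot 150 = 0 + 3600 = 3600$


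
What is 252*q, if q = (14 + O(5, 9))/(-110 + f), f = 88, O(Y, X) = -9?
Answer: -630/11 ≈ -57.273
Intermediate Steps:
q = -5/22 (q = (14 - 9)/(-110 + 88) = 5/(-22) = 5*(-1/22) = -5/22 ≈ -0.22727)
252*q = 252*(-5/22) = -630/11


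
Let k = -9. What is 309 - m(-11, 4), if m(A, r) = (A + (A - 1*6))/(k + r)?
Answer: 1517/5 ≈ 303.40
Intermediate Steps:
m(A, r) = (-6 + 2*A)/(-9 + r) (m(A, r) = (A + (A - 1*6))/(-9 + r) = (A + (A - 6))/(-9 + r) = (A + (-6 + A))/(-9 + r) = (-6 + 2*A)/(-9 + r))
309 - m(-11, 4) = 309 - 2*(-3 - 11)/(-9 + 4) = 309 - 2*(-14)/(-5) = 309 - 2*(-1)*(-14)/5 = 309 - 1*28/5 = 309 - 28/5 = 1517/5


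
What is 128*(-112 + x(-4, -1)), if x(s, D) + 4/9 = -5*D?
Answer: -123776/9 ≈ -13753.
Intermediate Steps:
x(s, D) = -4/9 - 5*D
128*(-112 + x(-4, -1)) = 128*(-112 + (-4/9 - 5*(-1))) = 128*(-112 + (-4/9 + 5)) = 128*(-112 + 41/9) = 128*(-967/9) = -123776/9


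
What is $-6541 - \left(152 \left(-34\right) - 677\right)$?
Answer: $-696$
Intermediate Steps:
$-6541 - \left(152 \left(-34\right) - 677\right) = -6541 - \left(-5168 - 677\right) = -6541 - -5845 = -6541 + 5845 = -696$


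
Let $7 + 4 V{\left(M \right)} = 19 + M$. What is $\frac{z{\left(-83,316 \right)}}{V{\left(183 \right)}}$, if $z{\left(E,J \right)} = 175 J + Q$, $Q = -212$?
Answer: $\frac{220352}{195} \approx 1130.0$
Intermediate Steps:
$V{\left(M \right)} = 3 + \frac{M}{4}$ ($V{\left(M \right)} = - \frac{7}{4} + \frac{19 + M}{4} = - \frac{7}{4} + \left(\frac{19}{4} + \frac{M}{4}\right) = 3 + \frac{M}{4}$)
$z{\left(E,J \right)} = -212 + 175 J$ ($z{\left(E,J \right)} = 175 J - 212 = -212 + 175 J$)
$\frac{z{\left(-83,316 \right)}}{V{\left(183 \right)}} = \frac{-212 + 175 \cdot 316}{3 + \frac{1}{4} \cdot 183} = \frac{-212 + 55300}{3 + \frac{183}{4}} = \frac{55088}{\frac{195}{4}} = 55088 \cdot \frac{4}{195} = \frac{220352}{195}$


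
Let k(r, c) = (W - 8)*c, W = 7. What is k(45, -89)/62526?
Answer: 89/62526 ≈ 0.0014234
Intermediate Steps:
k(r, c) = -c (k(r, c) = (7 - 8)*c = -c)
k(45, -89)/62526 = -1*(-89)/62526 = 89*(1/62526) = 89/62526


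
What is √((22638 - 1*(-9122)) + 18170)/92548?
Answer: √49930/92548 ≈ 0.0024144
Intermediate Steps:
√((22638 - 1*(-9122)) + 18170)/92548 = √((22638 + 9122) + 18170)*(1/92548) = √(31760 + 18170)*(1/92548) = √49930*(1/92548) = √49930/92548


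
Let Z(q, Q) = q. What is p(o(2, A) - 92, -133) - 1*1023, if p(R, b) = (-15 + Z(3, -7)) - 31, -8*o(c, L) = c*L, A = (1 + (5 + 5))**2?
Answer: -1066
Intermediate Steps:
A = 121 (A = (1 + 10)**2 = 11**2 = 121)
o(c, L) = -L*c/8 (o(c, L) = -c*L/8 = -L*c/8)
p(R, b) = -43 (p(R, b) = (-15 + 3) - 31 = -12 - 31 = -43)
p(o(2, A) - 92, -133) - 1*1023 = -43 - 1*1023 = -43 - 1023 = -1066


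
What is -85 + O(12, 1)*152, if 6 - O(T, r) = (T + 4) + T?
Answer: -3429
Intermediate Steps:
O(T, r) = 2 - 2*T (O(T, r) = 6 - ((T + 4) + T) = 6 - ((4 + T) + T) = 6 - (4 + 2*T) = 6 + (-4 - 2*T) = 2 - 2*T)
-85 + O(12, 1)*152 = -85 + (2 - 2*12)*152 = -85 + (2 - 24)*152 = -85 - 22*152 = -85 - 3344 = -3429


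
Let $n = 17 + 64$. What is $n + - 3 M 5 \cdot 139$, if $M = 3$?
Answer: $-6174$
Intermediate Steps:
$n = 81$
$n + - 3 M 5 \cdot 139 = 81 + \left(-3\right) 3 \cdot 5 \cdot 139 = 81 + \left(-9\right) 5 \cdot 139 = 81 - 6255 = -6174$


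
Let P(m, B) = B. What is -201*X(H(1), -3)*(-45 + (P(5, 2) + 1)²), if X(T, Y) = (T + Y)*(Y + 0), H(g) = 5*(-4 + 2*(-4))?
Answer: 1367604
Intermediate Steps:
H(g) = -60 (H(g) = 5*(-4 - 8) = 5*(-12) = -60)
X(T, Y) = Y*(T + Y) (X(T, Y) = (T + Y)*Y = Y*(T + Y))
-201*X(H(1), -3)*(-45 + (P(5, 2) + 1)²) = -201*(-3*(-60 - 3))*(-45 + (2 + 1)²) = -201*(-3*(-63))*(-45 + 3²) = -37989*(-45 + 9) = -37989*(-36) = -201*(-6804) = 1367604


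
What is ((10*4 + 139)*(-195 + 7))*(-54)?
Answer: 1817208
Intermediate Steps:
((10*4 + 139)*(-195 + 7))*(-54) = ((40 + 139)*(-188))*(-54) = (179*(-188))*(-54) = -33652*(-54) = 1817208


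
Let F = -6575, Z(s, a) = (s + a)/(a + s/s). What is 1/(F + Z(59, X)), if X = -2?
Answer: -1/6632 ≈ -0.00015078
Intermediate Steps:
Z(s, a) = (a + s)/(1 + a) (Z(s, a) = (a + s)/(a + 1) = (a + s)/(1 + a))
1/(F + Z(59, X)) = 1/(-6575 + (-2 + 59)/(1 - 2)) = 1/(-6575 + 57/(-1)) = 1/(-6575 - 1*57) = 1/(-6575 - 57) = 1/(-6632) = -1/6632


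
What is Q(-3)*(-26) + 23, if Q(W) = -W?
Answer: -55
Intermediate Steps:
Q(-3)*(-26) + 23 = -1*(-3)*(-26) + 23 = 3*(-26) + 23 = -78 + 23 = -55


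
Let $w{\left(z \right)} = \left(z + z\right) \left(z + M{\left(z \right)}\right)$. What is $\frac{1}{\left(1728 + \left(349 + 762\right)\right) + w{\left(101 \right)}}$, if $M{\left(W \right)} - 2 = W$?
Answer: $\frac{1}{44047} \approx 2.2703 \cdot 10^{-5}$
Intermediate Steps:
$M{\left(W \right)} = 2 + W$
$w{\left(z \right)} = 2 z \left(2 + 2 z\right)$ ($w{\left(z \right)} = \left(z + z\right) \left(z + \left(2 + z\right)\right) = 2 z \left(2 + 2 z\right)$)
$\frac{1}{\left(1728 + \left(349 + 762\right)\right) + w{\left(101 \right)}} = \frac{1}{\left(1728 + \left(349 + 762\right)\right) + 4 \cdot 101 \left(1 + 101\right)} = \frac{1}{\left(1728 + 1111\right) + 4 \cdot 101 \cdot 102} = \frac{1}{2839 + 41208} = \frac{1}{44047}$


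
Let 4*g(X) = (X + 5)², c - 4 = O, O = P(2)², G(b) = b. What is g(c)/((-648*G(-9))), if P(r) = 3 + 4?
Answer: 841/5832 ≈ 0.14420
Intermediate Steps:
P(r) = 7
O = 49 (O = 7² = 49)
c = 53 (c = 4 + 49 = 53)
g(X) = (5 + X)²/4 (g(X) = (X + 5)²/4 = (5 + X)²/4)
g(c)/((-648*G(-9))) = ((5 + 53)²/4)/((-648*(-9))) = ((¼)*58²)/5832 = ((¼)*3364)*(1/5832) = 841*(1/5832) = 841/5832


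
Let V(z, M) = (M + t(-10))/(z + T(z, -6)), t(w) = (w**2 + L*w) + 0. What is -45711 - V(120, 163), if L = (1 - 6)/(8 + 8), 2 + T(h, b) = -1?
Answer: -42787625/936 ≈ -45713.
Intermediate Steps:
T(h, b) = -3 (T(h, b) = -2 - 1 = -3)
L = -5/16 ≈ -0.31250
t(w) = w**2 - 5*w/16 (t(w) = (w**2 - 5*w/16) + 0 = w**2 - 5*w/16)
V(z, M) = (825/8 + M)/(-3 + z) (V(z, M) = (M + (1/16)*(-10)*(-5 + 16*(-10)))/(z - 3) = (M + (1/16)*(-10)*(-5 - 160))/(-3 + z) = (M + (1/16)*(-10)*(-165))/(-3 + z) = (M + 825/8)/(-3 + z) = (825/8 + M)/(-3 + z))
-45711 - V(120, 163) = -45711 - (825/8 + 163)/(-3 + 120) = -45711 - 2129/(117*8) = -45711 - 1*2129/936 = -45711 - 2129/936 = -42787625/936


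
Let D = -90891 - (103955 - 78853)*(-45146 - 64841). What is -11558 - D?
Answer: -2760814341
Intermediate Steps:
D = 2760802783 (D = -90891 - 25102*(-109987) = -90891 - 1*(-2760893674) = -90891 + 2760893674 = 2760802783)
-11558 - D = -11558 - 1*2760802783 = -11558 - 2760802783 = -2760814341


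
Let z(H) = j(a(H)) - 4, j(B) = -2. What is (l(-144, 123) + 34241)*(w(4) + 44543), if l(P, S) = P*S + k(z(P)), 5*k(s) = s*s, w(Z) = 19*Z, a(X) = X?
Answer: 3689143539/5 ≈ 7.3783e+8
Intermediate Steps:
z(H) = -6 (z(H) = -2 - 4 = -6)
k(s) = s²/5 (k(s) = (s*s)/5 = s²/5)
l(P, S) = 36/5 + P*S (l(P, S) = P*S + (⅕)*(-6)² = P*S + (⅕)*36 = P*S + 36/5 = 36/5 + P*S)
(l(-144, 123) + 34241)*(w(4) + 44543) = ((36/5 - 144*123) + 34241)*(19*4 + 44543) = ((36/5 - 17712) + 34241)*(76 + 44543) = (-88524/5 + 34241)*44619 = (82681/5)*44619 = 3689143539/5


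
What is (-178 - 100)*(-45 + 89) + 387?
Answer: -11845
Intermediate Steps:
(-178 - 100)*(-45 + 89) + 387 = -278*44 + 387 = -12232 + 387 = -11845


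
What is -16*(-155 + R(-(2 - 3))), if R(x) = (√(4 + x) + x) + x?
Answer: 2448 - 16*√5 ≈ 2412.2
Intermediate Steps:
R(x) = √(4 + x) + 2*x (R(x) = (x + √(4 + x)) + x = √(4 + x) + 2*x)
-16*(-155 + R(-(2 - 3))) = -16*(-155 + (√(4 - (2 - 3)) + 2*(-(2 - 3)))) = -16*(-155 + (√(4 - 1*(-1)) + 2*(-1*(-1)))) = -16*(-155 + (√(4 + 1) + 2*1)) = -16*(-155 + (√5 + 2)) = -16*(-155 + (2 + √5)) = -16*(-153 + √5) = 2448 - 16*√5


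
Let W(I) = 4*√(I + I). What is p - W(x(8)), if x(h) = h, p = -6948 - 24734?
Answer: -31698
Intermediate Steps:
p = -31682
W(I) = 4*√2*√I (W(I) = 4*√(2*I) = 4*(√2*√I) = 4*√2*√I)
p - W(x(8)) = -31682 - 4*√2*√8 = -31682 - 4*√2*2*√2 = -31682 - 1*16 = -31682 - 16 = -31698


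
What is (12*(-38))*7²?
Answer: -22344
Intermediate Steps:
(12*(-38))*7² = -456*49 = -22344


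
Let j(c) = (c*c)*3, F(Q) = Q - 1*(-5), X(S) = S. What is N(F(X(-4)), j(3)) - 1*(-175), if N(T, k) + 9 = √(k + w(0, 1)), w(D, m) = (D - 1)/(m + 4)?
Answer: 166 + √670/5 ≈ 171.18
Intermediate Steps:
F(Q) = 5 + Q (F(Q) = Q + 5 = 5 + Q)
w(D, m) = (-1 + D)/(4 + m)
j(c) = 3*c² (j(c) = c²*3 = 3*c²)
N(T, k) = -9 + √(-⅕ + k) (N(T, k) = -9 + √(k + (-1 + 0)/(4 + 1)) = -9 + √(k - 1/5) = -9 + √(k + (⅕)*(-1)) = -9 + √(k - ⅕) = -9 + √(-⅕ + k))
N(F(X(-4)), j(3)) - 1*(-175) = (-9 + √(-5 + 25*(3*3²))/5) - 1*(-175) = (-9 + √(-5 + 25*(3*9))/5) + 175 = (-9 + √(-5 + 25*27)/5) + 175 = (-9 + √(-5 + 675)/5) + 175 = (-9 + √670/5) + 175 = 166 + √670/5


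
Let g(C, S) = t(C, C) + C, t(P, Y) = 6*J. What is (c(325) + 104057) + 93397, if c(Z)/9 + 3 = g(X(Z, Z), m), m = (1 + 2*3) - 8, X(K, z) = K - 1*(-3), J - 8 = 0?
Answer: 200811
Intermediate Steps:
J = 8 (J = 8 + 0 = 8)
X(K, z) = 3 + K (X(K, z) = K + 3 = 3 + K)
m = -1 (m = (1 + 6) - 8 = 7 - 8 = -1)
t(P, Y) = 48 (t(P, Y) = 6*8 = 48)
g(C, S) = 48 + C
c(Z) = 432 + 9*Z (c(Z) = -27 + 9*(48 + (3 + Z)) = -27 + 9*(51 + Z) = -27 + (459 + 9*Z) = 432 + 9*Z)
(c(325) + 104057) + 93397 = ((432 + 9*325) + 104057) + 93397 = ((432 + 2925) + 104057) + 93397 = (3357 + 104057) + 93397 = 107414 + 93397 = 200811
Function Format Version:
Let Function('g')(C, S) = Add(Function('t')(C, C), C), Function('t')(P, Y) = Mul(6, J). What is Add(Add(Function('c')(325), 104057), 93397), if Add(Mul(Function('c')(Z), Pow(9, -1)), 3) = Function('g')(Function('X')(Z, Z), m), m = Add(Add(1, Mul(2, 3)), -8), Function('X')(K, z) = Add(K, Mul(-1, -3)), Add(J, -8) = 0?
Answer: 200811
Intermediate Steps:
J = 8 (J = Add(8, 0) = 8)
Function('X')(K, z) = Add(3, K) (Function('X')(K, z) = Add(K, 3) = Add(3, K))
m = -1 (m = Add(Add(1, 6), -8) = Add(7, -8) = -1)
Function('t')(P, Y) = 48 (Function('t')(P, Y) = Mul(6, 8) = 48)
Function('g')(C, S) = Add(48, C)
Function('c')(Z) = Add(432, Mul(9, Z)) (Function('c')(Z) = Add(-27, Mul(9, Add(48, Add(3, Z)))) = Add(-27, Mul(9, Add(51, Z))) = Add(-27, Add(459, Mul(9, Z))) = Add(432, Mul(9, Z)))
Add(Add(Function('c')(325), 104057), 93397) = Add(Add(Add(432, Mul(9, 325)), 104057), 93397) = Add(Add(Add(432, 2925), 104057), 93397) = Add(Add(3357, 104057), 93397) = Add(107414, 93397) = 200811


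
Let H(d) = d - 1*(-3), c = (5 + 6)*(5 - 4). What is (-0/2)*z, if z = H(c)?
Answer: 0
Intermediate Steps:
c = 11 (c = 11*1 = 11)
H(d) = 3 + d (H(d) = d + 3 = 3 + d)
z = 14 (z = 3 + 11 = 14)
(-0/2)*z = -0/2*14 = -3*0*14 = 0*14 = 0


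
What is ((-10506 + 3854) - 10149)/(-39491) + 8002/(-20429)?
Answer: 27220647/806761639 ≈ 0.033741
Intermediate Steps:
((-10506 + 3854) - 10149)/(-39491) + 8002/(-20429) = (-6652 - 10149)*(-1/39491) + 8002*(-1/20429) = -16801*(-1/39491) - 8002/20429 = 16801/39491 - 8002/20429 = 27220647/806761639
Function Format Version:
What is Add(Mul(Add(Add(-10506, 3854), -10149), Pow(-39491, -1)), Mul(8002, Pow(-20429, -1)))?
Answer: Rational(27220647, 806761639) ≈ 0.033741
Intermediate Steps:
Add(Mul(Add(Add(-10506, 3854), -10149), Pow(-39491, -1)), Mul(8002, Pow(-20429, -1))) = Add(Mul(Add(-6652, -10149), Rational(-1, 39491)), Mul(8002, Rational(-1, 20429))) = Add(Mul(-16801, Rational(-1, 39491)), Rational(-8002, 20429)) = Add(Rational(16801, 39491), Rational(-8002, 20429)) = Rational(27220647, 806761639)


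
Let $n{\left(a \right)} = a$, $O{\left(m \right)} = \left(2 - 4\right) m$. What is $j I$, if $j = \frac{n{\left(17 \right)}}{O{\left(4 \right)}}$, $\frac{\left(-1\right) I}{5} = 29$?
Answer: $\frac{2465}{8} \approx 308.13$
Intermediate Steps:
$O{\left(m \right)} = - 2 m$
$I = -145$ ($I = \left(-5\right) 29 = -145$)
$j = - \frac{17}{8}$ ($j = \frac{17}{\left(-2\right) 4} = \frac{17}{-8} = 17 \left(- \frac{1}{8}\right) = - \frac{17}{8} \approx -2.125$)
$j I = \left(- \frac{17}{8}\right) \left(-145\right) = \frac{2465}{8}$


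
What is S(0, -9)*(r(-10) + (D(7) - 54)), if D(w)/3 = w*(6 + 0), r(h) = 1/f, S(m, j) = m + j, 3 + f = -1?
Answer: -2583/4 ≈ -645.75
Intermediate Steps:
f = -4 (f = -3 - 1 = -4)
S(m, j) = j + m
r(h) = -1/4 (r(h) = 1/(-4) = 1*(-1/4) = -1/4)
D(w) = 18*w (D(w) = 3*(w*(6 + 0)) = 3*(w*6) = 3*(6*w) = 18*w)
S(0, -9)*(r(-10) + (D(7) - 54)) = (-9 + 0)*(-1/4 + (18*7 - 54)) = -9*(-1/4 + (126 - 54)) = -9*(-1/4 + 72) = -9*287/4 = -2583/4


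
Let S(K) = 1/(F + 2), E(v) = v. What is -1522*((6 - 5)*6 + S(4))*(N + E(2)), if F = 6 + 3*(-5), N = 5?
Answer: -62402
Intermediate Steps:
F = -9 (F = 6 - 15 = -9)
S(K) = -⅐ (S(K) = 1/(-9 + 2) = 1/(-7) = -⅐)
-1522*((6 - 5)*6 + S(4))*(N + E(2)) = -1522*((6 - 5)*6 - ⅐)*(5 + 2) = -1522*(1*6 - ⅐)*7 = -1522*(6 - ⅐)*7 = -62402*7/7 = -1522*41 = -62402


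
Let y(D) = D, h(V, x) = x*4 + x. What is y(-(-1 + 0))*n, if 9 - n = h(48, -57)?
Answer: 294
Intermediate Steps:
h(V, x) = 5*x (h(V, x) = 4*x + x = 5*x)
n = 294 (n = 9 - 5*(-57) = 9 - 1*(-285) = 9 + 285 = 294)
y(-(-1 + 0))*n = -(-1 + 0)*294 = -1*(-1)*294 = 1*294 = 294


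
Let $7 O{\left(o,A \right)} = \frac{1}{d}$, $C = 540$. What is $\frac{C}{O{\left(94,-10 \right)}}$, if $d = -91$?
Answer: $-343980$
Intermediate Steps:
$O{\left(o,A \right)} = - \frac{1}{637}$ ($O{\left(o,A \right)} = \frac{1}{7 \left(-91\right)} = \frac{1}{7} \left(- \frac{1}{91}\right) = - \frac{1}{637}$)
$\frac{C}{O{\left(94,-10 \right)}} = \frac{540}{- \frac{1}{637}} = 540 \left(-637\right) = -343980$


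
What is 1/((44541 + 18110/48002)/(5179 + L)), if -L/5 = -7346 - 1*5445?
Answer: 829642567/534518798 ≈ 1.5521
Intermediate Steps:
L = 63955 (L = -5*(-7346 - 1*5445) = -5*(-7346 - 5445) = -5*(-12791) = 63955)
1/((44541 + 18110/48002)/(5179 + L)) = 1/((44541 + 18110/48002)/(5179 + 63955)) = 1/((44541 + 18110*(1/48002))/69134) = 1/((44541 + 9055/24001)*(1/69134)) = 1/((1069037596/24001)*(1/69134)) = 1/(534518798/829642567) = 829642567/534518798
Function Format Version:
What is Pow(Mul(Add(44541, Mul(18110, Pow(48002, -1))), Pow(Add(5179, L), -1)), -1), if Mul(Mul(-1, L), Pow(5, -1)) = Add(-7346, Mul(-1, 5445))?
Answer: Rational(829642567, 534518798) ≈ 1.5521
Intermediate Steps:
L = 63955 (L = Mul(-5, Add(-7346, Mul(-1, 5445))) = Mul(-5, Add(-7346, -5445)) = Mul(-5, -12791) = 63955)
Pow(Mul(Add(44541, Mul(18110, Pow(48002, -1))), Pow(Add(5179, L), -1)), -1) = Pow(Mul(Add(44541, Mul(18110, Pow(48002, -1))), Pow(Add(5179, 63955), -1)), -1) = Pow(Mul(Add(44541, Mul(18110, Rational(1, 48002))), Pow(69134, -1)), -1) = Pow(Mul(Add(44541, Rational(9055, 24001)), Rational(1, 69134)), -1) = Pow(Mul(Rational(1069037596, 24001), Rational(1, 69134)), -1) = Pow(Rational(534518798, 829642567), -1) = Rational(829642567, 534518798)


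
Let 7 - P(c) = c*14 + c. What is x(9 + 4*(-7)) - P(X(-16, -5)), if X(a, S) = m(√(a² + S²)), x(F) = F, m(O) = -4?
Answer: -86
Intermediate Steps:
X(a, S) = -4
P(c) = 7 - 15*c (P(c) = 7 - (c*14 + c) = 7 - (14*c + c) = 7 - 15*c)
x(9 + 4*(-7)) - P(X(-16, -5)) = (9 + 4*(-7)) - (7 - 15*(-4)) = (9 - 28) - (7 + 60) = -19 - 1*67 = -19 - 67 = -86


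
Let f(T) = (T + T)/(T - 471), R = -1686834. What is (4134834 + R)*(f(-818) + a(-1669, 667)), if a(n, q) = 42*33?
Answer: 4377489120000/1289 ≈ 3.3960e+9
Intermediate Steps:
a(n, q) = 1386
f(T) = 2*T/(-471 + T) (f(T) = (2*T)/(-471 + T) = 2*T/(-471 + T))
(4134834 + R)*(f(-818) + a(-1669, 667)) = (4134834 - 1686834)*(2*(-818)/(-471 - 818) + 1386) = 2448000*(2*(-818)/(-1289) + 1386) = 2448000*(2*(-818)*(-1/1289) + 1386) = 2448000*(1636/1289 + 1386) = 2448000*(1788190/1289) = 4377489120000/1289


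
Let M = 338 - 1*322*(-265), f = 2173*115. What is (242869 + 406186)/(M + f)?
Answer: 649055/335563 ≈ 1.9342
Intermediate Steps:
f = 249895
M = 85668 (M = 338 - 322*(-265) = 338 + 85330 = 85668)
(242869 + 406186)/(M + f) = (242869 + 406186)/(85668 + 249895) = 649055/335563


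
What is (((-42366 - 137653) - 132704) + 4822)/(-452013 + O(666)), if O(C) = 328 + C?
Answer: 307901/451019 ≈ 0.68268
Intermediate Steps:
(((-42366 - 137653) - 132704) + 4822)/(-452013 + O(666)) = (((-42366 - 137653) - 132704) + 4822)/(-452013 + (328 + 666)) = ((-180019 - 132704) + 4822)/(-452013 + 994) = (-312723 + 4822)/(-451019) = -307901*(-1/451019) = 307901/451019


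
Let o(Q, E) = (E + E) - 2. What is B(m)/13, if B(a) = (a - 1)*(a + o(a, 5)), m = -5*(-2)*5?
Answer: 2842/13 ≈ 218.62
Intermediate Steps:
o(Q, E) = -2 + 2*E (o(Q, E) = 2*E - 2 = -2 + 2*E)
m = 50 (m = 10*5 = 50)
B(a) = (-1 + a)*(8 + a) (B(a) = (a - 1)*(a + (-2 + 2*5)) = (-1 + a)*(a + (-2 + 10)) = (-1 + a)*(a + 8) = (-1 + a)*(8 + a))
B(m)/13 = (-8 + 50**2 + 7*50)/13 = (-8 + 2500 + 350)/13 = (1/13)*2842 = 2842/13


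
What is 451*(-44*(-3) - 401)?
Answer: -121319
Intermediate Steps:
451*(-44*(-3) - 401) = 451*(132 - 401) = 451*(-269) = -121319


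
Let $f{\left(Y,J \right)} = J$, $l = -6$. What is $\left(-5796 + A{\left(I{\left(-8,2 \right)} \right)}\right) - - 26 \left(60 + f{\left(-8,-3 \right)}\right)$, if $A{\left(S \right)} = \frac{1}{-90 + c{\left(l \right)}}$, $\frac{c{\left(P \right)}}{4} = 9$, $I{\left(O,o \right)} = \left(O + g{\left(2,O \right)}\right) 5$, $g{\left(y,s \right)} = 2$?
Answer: $- \frac{232957}{54} \approx -4314.0$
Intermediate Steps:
$I{\left(O,o \right)} = 10 + 5 O$ ($I{\left(O,o \right)} = \left(O + 2\right) 5 = \left(2 + O\right) 5 = 10 + 5 O$)
$c{\left(P \right)} = 36$ ($c{\left(P \right)} = 4 \cdot 9 = 36$)
$A{\left(S \right)} = - \frac{1}{54}$ ($A{\left(S \right)} = \frac{1}{-90 + 36} = \frac{1}{-54} = - \frac{1}{54}$)
$\left(-5796 + A{\left(I{\left(-8,2 \right)} \right)}\right) - - 26 \left(60 + f{\left(-8,-3 \right)}\right) = \left(-5796 - \frac{1}{54}\right) - - 26 \left(60 - 3\right) = - \frac{312985}{54} - \left(-26\right) 57 = - \frac{312985}{54} - -1482 = - \frac{312985}{54} + 1482 = - \frac{232957}{54}$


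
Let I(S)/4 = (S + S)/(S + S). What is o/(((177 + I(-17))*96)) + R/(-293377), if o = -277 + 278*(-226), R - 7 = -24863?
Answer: -6027219243/1699239584 ≈ -3.5470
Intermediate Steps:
R = -24856 (R = 7 - 24863 = -24856)
I(S) = 4 (I(S) = 4*((S + S)/(S + S)) = 4*((2*S)/((2*S))) = 4*((2*S)*(1/(2*S))) = 4*1 = 4)
o = -63105 (o = -277 - 62828 = -63105)
o/(((177 + I(-17))*96)) + R/(-293377) = -63105*1/(96*(177 + 4)) - 24856/(-293377) = -63105/(181*96) - 24856*(-1/293377) = -63105/17376 + 24856/293377 = -63105*1/17376 + 24856/293377 = -21035/5792 + 24856/293377 = -6027219243/1699239584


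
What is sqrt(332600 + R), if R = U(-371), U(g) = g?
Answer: sqrt(332229) ≈ 576.39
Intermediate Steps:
R = -371
sqrt(332600 + R) = sqrt(332600 - 371) = sqrt(332229)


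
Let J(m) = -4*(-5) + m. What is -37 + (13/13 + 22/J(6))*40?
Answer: 479/13 ≈ 36.846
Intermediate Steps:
J(m) = 20 + m
-37 + (13/13 + 22/J(6))*40 = -37 + (13/13 + 22/(20 + 6))*40 = -37 + (13*(1/13) + 22/26)*40 = -37 + (1 + 22*(1/26))*40 = -37 + (1 + 11/13)*40 = -37 + (24/13)*40 = -37 + 960/13 = 479/13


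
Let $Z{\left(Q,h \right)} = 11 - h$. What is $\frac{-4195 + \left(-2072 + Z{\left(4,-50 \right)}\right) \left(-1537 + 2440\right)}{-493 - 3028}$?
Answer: $\frac{1820128}{3521} \approx 516.93$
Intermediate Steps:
$\frac{-4195 + \left(-2072 + Z{\left(4,-50 \right)}\right) \left(-1537 + 2440\right)}{-493 - 3028} = \frac{-4195 + \left(-2072 + \left(11 - -50\right)\right) \left(-1537 + 2440\right)}{-493 - 3028} = \frac{-4195 + \left(-2072 + \left(11 + 50\right)\right) 903}{-3521} = \left(-4195 + \left(-2072 + 61\right) 903\right) \left(- \frac{1}{3521}\right) = \left(-4195 - 1815933\right) \left(- \frac{1}{3521}\right) = \left(-1820128\right) \left(- \frac{1}{3521}\right) = \frac{1820128}{3521}$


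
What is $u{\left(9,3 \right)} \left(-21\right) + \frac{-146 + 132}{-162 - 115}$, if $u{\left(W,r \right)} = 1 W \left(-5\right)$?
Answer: $\frac{261779}{277} \approx 945.05$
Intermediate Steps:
$u{\left(W,r \right)} = - 5 W$ ($u{\left(W,r \right)} = W \left(-5\right) = - 5 W$)
$u{\left(9,3 \right)} \left(-21\right) + \frac{-146 + 132}{-162 - 115} = \left(-5\right) 9 \left(-21\right) + \frac{-146 + 132}{-162 - 115} = \left(-45\right) \left(-21\right) - \frac{14}{-277} = 945 - - \frac{14}{277} = 945 + \frac{14}{277} = \frac{261779}{277}$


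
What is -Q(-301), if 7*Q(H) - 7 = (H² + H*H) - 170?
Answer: -181039/7 ≈ -25863.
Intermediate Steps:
Q(H) = -163/7 + 2*H²/7 (Q(H) = 1 + ((H² + H*H) - 170)/7 = 1 + ((H² + H²) - 170)/7 = 1 + (2*H² - 170)/7 = 1 + (-170 + 2*H²)/7 = 1 + (-170/7 + 2*H²/7) = -163/7 + 2*H²/7)
-Q(-301) = -(-163/7 + (2/7)*(-301)²) = -(-163/7 + (2/7)*90601) = -(-163/7 + 25886) = -1*181039/7 = -181039/7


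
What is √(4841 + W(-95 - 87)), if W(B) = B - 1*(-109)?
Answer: 4*√298 ≈ 69.051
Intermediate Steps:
W(B) = 109 + B (W(B) = B + 109 = 109 + B)
√(4841 + W(-95 - 87)) = √(4841 + (109 + (-95 - 87))) = √(4841 + (109 - 182)) = √(4841 - 73) = √4768 = 4*√298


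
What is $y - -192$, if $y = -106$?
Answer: $86$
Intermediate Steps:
$y - -192 = -106 - -192 = -106 + 192 = 86$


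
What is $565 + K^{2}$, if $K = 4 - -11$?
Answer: $790$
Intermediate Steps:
$K = 15$ ($K = 4 + 11 = 15$)
$565 + K^{2} = 565 + 15^{2} = 565 + 225 = 790$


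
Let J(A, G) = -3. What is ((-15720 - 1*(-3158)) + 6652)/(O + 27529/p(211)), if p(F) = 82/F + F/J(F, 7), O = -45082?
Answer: 261665250/2013431407 ≈ 0.12996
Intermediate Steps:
p(F) = 82/F - F/3 (p(F) = 82/F + F/(-3) = 82/F + F*(-⅓) = 82/F - F/3)
((-15720 - 1*(-3158)) + 6652)/(O + 27529/p(211)) = ((-15720 - 1*(-3158)) + 6652)/(-45082 + 27529/(82/211 - ⅓*211)) = ((-15720 + 3158) + 6652)/(-45082 + 27529/(82*(1/211) - 211/3)) = (-12562 + 6652)/(-45082 + 27529/(82/211 - 211/3)) = -5910/(-45082 + 27529/(-44275/633)) = -5910/(-45082 + 27529*(-633/44275)) = -5910/(-45082 - 17425857/44275) = -5910/(-2013431407/44275) = -5910*(-44275/2013431407) = 261665250/2013431407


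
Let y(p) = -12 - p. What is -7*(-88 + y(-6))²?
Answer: -61852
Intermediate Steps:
-7*(-88 + y(-6))² = -7*(-88 + (-12 - 1*(-6)))² = -7*(-88 + (-12 + 6))² = -7*(-88 - 6)² = -7*(-94)² = -7*8836 = -61852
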